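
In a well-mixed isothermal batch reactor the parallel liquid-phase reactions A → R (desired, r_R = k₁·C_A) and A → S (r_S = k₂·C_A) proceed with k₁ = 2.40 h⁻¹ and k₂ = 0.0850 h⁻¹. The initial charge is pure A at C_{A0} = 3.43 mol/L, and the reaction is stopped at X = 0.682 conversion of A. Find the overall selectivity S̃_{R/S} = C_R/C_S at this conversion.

28.2

C_A = C_{A0}(1−X) = 1.091 mol/L.
Both paths are first order in A, so the instantaneous fraction to R is constant: dC_R/d(−C_A) = k₁/(k₁+k₂) = 0.9658.
C_R = 0.9658·(C_{A0}−C_A) = 0.9658×2.339 = 2.26 mol/L.
C_S = (C_{A0}−C_A)−C_R = 0.08001 mol/L; S̃_{R/S} = 2.259/0.08001 = 28.2.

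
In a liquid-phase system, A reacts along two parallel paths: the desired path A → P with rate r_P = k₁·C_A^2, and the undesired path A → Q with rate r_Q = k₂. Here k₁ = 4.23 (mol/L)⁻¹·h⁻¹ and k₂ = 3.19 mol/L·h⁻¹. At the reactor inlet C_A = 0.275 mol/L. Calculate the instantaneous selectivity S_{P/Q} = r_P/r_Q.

S_{P/Q} = r_P/r_Q = (k₁·C_A^2)/(k₂) = (k₁/k₂)·C_A^2.
= (4.23×0.2750^2) / (3.19) = 0.3199/3.190 = 0.100.
Since the desired path is higher order in A, keeping C_A high (PFR or concentrated feed) favours P.

0.100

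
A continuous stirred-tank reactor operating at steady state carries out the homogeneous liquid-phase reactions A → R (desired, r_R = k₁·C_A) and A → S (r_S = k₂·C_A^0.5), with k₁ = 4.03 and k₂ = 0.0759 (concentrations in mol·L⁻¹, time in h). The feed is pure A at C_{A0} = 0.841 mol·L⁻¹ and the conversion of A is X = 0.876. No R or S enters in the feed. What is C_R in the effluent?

0.696 mol·L⁻¹

Exit C_A = C_{A0}(1−X) = 0.841×0.124 = 0.1043 mol·L⁻¹.
In a CSTR the entire volume is at exit conditions, so r_R = 4.03×0.1043 = 0.4203 and r_S = 0.0759×0.1043^0.5 = 0.02451.
Fraction of consumed A going to R: r_R/(r_R+r_S) = 0.9449.
C_R = 0.9449·C_{A0}·X = 0.9449×0.841×0.876 = 0.696 mol·L⁻¹.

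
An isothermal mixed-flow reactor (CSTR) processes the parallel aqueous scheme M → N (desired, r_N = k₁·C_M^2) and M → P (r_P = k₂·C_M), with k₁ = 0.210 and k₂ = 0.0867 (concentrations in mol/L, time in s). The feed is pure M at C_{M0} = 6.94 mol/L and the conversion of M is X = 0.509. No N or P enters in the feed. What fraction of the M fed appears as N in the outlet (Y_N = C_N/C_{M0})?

Exit C_M = C_{M0}(1−X) = 6.94×0.491 = 3.408 mol/L.
A CSTR operates uniformly at the exit composition, giving r_N = 2.438 and r_P = 0.2954 (each k·C_M^n at C_M = 3.408).
Fraction of consumed M going to N: r_N/(r_N+r_P) = 0.8919.
C_N = 0.8919·C_{M0}·X = 0.8919×6.94×0.509 = 3.15 mol/L; Y_N = C_N/C_{M0} = 0.454.

0.454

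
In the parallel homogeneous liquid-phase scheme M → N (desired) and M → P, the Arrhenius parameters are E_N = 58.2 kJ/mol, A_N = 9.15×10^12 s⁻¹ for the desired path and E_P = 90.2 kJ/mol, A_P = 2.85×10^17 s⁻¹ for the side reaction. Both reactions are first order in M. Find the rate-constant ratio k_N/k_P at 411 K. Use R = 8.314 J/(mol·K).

0.375

Since both paths have the same order in M, the concentration cancels and S_{N/P} = k_N/k_P = (A_N/A_P)·exp[(E_P−E_N)/(RT)].
(E_P−E_N)/(RT) = (90.2−58.2)×10³/(8.314×411) = 32000/3417 = 9.365.
k_N/k_P = (9.15×10^12/2.85×10^17)·exp(9.365) = 3.211×10^-5 × 11670 = 0.375.
Since E_N < E_P, lowering the temperature improves selectivity toward N.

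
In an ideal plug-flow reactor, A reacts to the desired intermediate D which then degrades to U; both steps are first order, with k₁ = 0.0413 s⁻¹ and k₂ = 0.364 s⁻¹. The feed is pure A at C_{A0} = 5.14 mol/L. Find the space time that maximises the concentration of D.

6.74 s

The intermediate peaks when r₁ = r₂, i.e. k₁e^(−k₁τ) = k₂e^(−k₂τ), giving τ_opt = ln(k₂/k₁)/(k₂−k₁).
= ln(0.364/0.0413)/(0.364−0.0413) = ln(8.814)/0.3227 = 2.176/0.3227 = 6.74 s.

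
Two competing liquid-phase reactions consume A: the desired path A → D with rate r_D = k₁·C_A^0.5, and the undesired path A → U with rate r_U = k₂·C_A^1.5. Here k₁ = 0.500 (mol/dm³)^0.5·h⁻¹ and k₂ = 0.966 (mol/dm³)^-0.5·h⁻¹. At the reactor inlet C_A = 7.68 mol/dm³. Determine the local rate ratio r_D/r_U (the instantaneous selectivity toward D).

S_{D/U} = r_D/r_U = (k₁·C_A^0.5)/(k₂·C_A^1.5) = (k₁/k₂)·C_A⁻¹.
= (0.500×7.680^0.5) / (0.966×7.680^1.5) = 1.386/20.56 = 0.0674.
The undesired path is higher order in A, so low C_A (CSTR or dilute feed) favours D.

0.0674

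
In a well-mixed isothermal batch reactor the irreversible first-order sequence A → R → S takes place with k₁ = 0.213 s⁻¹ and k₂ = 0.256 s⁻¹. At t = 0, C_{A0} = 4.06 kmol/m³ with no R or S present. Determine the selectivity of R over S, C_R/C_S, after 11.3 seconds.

0.233

Solving the coupled first-order balances gives C_R(t) = [k₁/(k₂−k₁)]·C_{A0}·(e^(−k₁t) − e^(−k₂t)).
e^(−k₁t) = e^(−0.213×11.3) = e^(−2.407) = 0.09009; e^(−k₂t) = e^(−2.893) = 0.05542.
C_R = 0.213×4.06/(0.256−0.213) × (0.09009−0.05542) = 20.11×0.03467 = 0.6973 kmol/m³.
C_A = C_{A0}e^(−k₁t) = 0.3658 kmol/m³, so C_S = C_{A0}−C_A−C_R = 2.997 kmol/m³; C_R/C_S = 0.233.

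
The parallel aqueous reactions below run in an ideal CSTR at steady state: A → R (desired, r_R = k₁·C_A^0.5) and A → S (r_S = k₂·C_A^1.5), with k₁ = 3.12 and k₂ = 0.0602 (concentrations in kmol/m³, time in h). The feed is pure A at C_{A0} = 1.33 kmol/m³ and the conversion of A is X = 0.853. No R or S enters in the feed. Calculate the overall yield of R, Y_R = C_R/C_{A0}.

0.850

Exit C_A = C_{A0}(1−X) = 1.33×0.147 = 0.1955 kmol/m³.
In a CSTR the entire volume is at exit conditions, so r_R = 3.12×0.1955^0.5 = 1.380 and r_S = 0.0602×0.1955^1.5 = 0.005204.
Fraction of consumed A going to R: r_R/(r_R+r_S) = 0.9962.
C_R = 0.9962·C_{A0}·X = 0.9962×1.33×0.853 = 1.13 kmol/m³; Y_R = C_R/C_{A0} = 0.850.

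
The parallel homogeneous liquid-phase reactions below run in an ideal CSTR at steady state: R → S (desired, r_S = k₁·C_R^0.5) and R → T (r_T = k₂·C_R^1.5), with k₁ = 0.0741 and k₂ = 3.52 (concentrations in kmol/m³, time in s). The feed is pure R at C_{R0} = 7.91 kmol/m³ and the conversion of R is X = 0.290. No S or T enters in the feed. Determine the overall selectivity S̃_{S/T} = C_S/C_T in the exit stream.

0.00375

Exit C_R = C_{R0}(1−X) = 7.91×0.710 = 5.616 kmol/m³.
In a CSTR the entire volume is at exit conditions, so r_S = 0.0741×5.616^0.5 = 0.1756 and r_T = 3.52×5.616^1.5 = 46.85.
Overall selectivity = C_S/C_T = r_Sτ/(r_Tτ) = r_S/r_T = 0.00375.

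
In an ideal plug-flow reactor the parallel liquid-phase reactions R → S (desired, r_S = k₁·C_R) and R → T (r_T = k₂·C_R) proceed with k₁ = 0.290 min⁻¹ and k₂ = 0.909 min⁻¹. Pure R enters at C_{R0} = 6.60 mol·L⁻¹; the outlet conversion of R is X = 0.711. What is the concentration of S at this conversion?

1.13 mol·L⁻¹

C_R = C_{R0}(1−X) = 1.907 mol·L⁻¹.
Both paths are first order in R, so the instantaneous fraction to S is constant: dC_S/d(−C_R) = k₁/(k₁+k₂) = 0.2419.
C_S = 0.2419·(C_{R0}−C_R) = 0.2419×4.693 = 1.13 mol·L⁻¹.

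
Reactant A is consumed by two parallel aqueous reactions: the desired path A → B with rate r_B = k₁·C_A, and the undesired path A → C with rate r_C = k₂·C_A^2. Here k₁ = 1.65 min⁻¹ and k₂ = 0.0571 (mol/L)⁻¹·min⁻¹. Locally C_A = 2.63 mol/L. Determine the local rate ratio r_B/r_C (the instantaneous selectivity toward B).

11.0

S_{B/C} = r_B/r_C = (k₁·C_A)/(k₂·C_A^2) = (k₁/k₂)·C_A⁻¹.
= (1.65×2.630) / (0.0571×2.630^2) = 4.339/0.3950 = 11.0.
The undesired path is higher order in A, so low C_A (CSTR or dilute feed) favours B.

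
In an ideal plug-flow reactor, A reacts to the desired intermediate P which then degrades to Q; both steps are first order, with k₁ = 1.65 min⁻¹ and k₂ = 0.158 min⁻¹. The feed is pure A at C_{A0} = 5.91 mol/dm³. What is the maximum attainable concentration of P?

At the optimum, C_{P,max}/C_{A0} = (k₁/k₂)^[k₂/(k₂−k₁)].
= (1.65/0.158)^(0.158/(0.158−1.65)) = (10.44)^(-0.1059) = 0.7800.
C_{P,max} = 0.7800×5.91 = 4.61 mol/dm³.

4.61 mol/dm³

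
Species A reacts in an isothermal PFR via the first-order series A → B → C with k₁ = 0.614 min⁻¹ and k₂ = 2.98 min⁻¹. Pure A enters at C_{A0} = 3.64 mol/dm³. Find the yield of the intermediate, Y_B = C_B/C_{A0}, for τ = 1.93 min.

For first-order series with pure A initially, C_B(τ) = k₁C_{A0}/(k₂−k₁)·(e^(−k₁τ) − e^(−k₂τ)).
e^(−k₁τ) = e^(−0.614×1.93) = e^(−1.185) = 0.3057; e^(−k₂τ) = e^(−5.751) = 0.003178.
C_B = 0.614×3.64/(2.98−0.614) × (0.3057−0.003178) = 0.9446×0.3026 = 0.2858 mol/dm³.
Y_B = C_B/C_{A0} = 0.2858/3.64 = 0.0785.

0.0785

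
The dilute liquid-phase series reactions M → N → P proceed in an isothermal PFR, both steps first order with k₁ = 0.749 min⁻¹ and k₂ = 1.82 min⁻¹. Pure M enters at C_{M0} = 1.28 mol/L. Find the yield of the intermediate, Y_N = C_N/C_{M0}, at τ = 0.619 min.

0.213

For first-order series with pure M initially, C_N(τ) = k₁C_{M0}/(k₂−k₁)·(e^(−k₁τ) − e^(−k₂τ)).
e^(−k₁τ) = e^(−0.749×0.619) = e^(−0.4636) = 0.6290; e^(−k₂τ) = e^(−1.127) = 0.3241.
C_N = 0.749×1.28/(1.82−0.749) × (0.6290−0.3241) = 0.8952×0.3049 = 0.2729 mol/L.
Y_N = C_N/C_{M0} = 0.2729/1.28 = 0.213.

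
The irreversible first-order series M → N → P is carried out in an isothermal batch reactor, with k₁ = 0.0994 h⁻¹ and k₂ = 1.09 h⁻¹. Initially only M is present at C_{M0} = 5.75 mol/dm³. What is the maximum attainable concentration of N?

At the optimum, C_{N,max}/C_{M0} = (k₁/k₂)^[k₂/(k₂−k₁)].
= (0.0994/1.09)^(1.09/(1.09−0.0994)) = (0.09119)^(1.100) = 0.07171.
C_{N,max} = 0.07171×5.75 = 0.412 mol/dm³.

0.412 mol/dm³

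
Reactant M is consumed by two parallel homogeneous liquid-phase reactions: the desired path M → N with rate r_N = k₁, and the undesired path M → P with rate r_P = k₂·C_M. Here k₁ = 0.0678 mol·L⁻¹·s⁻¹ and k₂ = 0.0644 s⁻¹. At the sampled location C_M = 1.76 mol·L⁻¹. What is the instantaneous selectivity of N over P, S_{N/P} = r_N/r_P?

S_{N/P} = r_N/r_P = (k₁)/(k₂·C_M) = (k₁/k₂)·C_M⁻¹.
= (0.0678) / (0.0644×1.760) = 0.06780/0.1133 = 0.598.

0.598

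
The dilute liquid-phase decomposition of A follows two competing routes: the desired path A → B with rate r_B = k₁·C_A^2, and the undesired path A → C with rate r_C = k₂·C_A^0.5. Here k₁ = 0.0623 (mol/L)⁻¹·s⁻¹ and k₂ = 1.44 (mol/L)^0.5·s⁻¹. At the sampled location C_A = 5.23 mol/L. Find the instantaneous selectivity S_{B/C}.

0.517

S_{B/C} = r_B/r_C = (k₁·C_A^2)/(k₂·C_A^0.5) = (k₁/k₂)·C_A^1.5.
= (0.0623×5.230^2) / (1.44×5.230^0.5) = 1.704/3.293 = 0.517.
Since the desired path is higher order in A, keeping C_A high (PFR or concentrated feed) favours B.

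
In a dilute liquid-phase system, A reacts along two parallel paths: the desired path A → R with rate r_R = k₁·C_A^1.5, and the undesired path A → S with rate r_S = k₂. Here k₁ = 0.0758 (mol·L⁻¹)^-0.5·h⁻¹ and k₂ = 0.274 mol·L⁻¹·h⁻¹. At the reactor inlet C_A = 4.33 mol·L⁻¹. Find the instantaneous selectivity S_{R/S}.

S_{R/S} = r_R/r_S = (k₁·C_A^1.5)/(k₂) = (k₁/k₂)·C_A^1.5.
= (0.0758×4.330^1.5) / (0.274) = 0.6830/0.2740 = 2.49.

2.49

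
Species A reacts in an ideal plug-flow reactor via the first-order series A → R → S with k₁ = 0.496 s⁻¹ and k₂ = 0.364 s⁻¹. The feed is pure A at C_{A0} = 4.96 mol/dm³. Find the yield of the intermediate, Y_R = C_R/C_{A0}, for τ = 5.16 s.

Solving the coupled first-order balances gives C_R(τ) = [k₁/(k₂−k₁)]·C_{A0}·(e^(−k₁τ) − e^(−k₂τ)).
e^(−k₁τ) = e^(−0.496×5.16) = e^(−2.559) = 0.07735; e^(−k₂τ) = e^(−1.878) = 0.1529.
C_R = 0.496×4.96/(0.364−0.496) × (0.07735−0.1529) = (-18.64)×(-0.07550) = 1.407 mol/dm³.
Y_R = C_R/C_{A0} = 1.407/4.96 = 0.284.

0.284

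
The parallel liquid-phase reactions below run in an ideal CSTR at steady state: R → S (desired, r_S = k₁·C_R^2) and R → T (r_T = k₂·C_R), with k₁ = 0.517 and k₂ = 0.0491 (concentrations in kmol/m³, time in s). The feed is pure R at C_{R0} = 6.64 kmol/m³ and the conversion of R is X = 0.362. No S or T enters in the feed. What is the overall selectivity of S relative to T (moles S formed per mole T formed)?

Exit C_R = C_{R0}(1−X) = 6.64×0.638 = 4.236 kmol/m³.
Rates in a CSTR are evaluated at the outlet concentration: r_S = 0.517×4.236^2 = 9.278, r_T = 0.0491×4.236 = 0.2080.
Overall selectivity = C_S/C_T = r_Sτ/(r_Tτ) = r_S/r_T = 44.6.

44.6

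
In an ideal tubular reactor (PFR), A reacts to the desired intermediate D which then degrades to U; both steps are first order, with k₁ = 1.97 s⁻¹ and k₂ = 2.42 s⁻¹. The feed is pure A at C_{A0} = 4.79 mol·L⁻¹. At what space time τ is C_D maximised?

Setting dC_D/dτ = 0 gives τ_opt = ln(k₂/k₁)/(k₂−k₁).
= ln(2.42/1.97)/(2.42−1.97) = ln(1.228)/0.4500 = 0.2057/0.4500 = 0.457 s.

0.457 s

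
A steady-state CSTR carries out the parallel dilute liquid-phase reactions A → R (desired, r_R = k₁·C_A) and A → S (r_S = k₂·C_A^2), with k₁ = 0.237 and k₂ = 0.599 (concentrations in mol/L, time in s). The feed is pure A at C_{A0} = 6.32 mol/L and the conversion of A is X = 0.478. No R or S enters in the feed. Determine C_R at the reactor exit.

Exit C_A = C_{A0}(1−X) = 6.32×0.522 = 3.299 mol/L.
A CSTR operates uniformly at the exit composition, giving r_R = 0.7819 and r_S = 6.519 (each k·C_A^n at C_A = 3.299).
Fraction of consumed A going to R: r_R/(r_R+r_S) = 0.1071.
C_R = 0.1071·C_{A0}·X = 0.1071×6.32×0.478 = 0.324 mol/L.

0.324 mol/L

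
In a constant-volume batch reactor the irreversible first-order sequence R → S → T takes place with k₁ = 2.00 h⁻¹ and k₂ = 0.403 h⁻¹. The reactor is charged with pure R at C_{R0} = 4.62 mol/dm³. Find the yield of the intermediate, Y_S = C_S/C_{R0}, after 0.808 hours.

0.655

The intermediate concentration in a first-order A→B→C sequence is C_S = k₁C_{R0}(e^(−k₁t) − e^(−k₂t))/(k₂−k₁).
e^(−k₁t) = e^(−2.00×0.808) = e^(−1.616) = 0.1987; e^(−k₂t) = e^(−0.3256) = 0.7221.
C_S = 2.00×4.62/(0.403−2.00) × (0.1987−0.7221) = (-5.786)×(-0.5234) = 3.028 mol/dm³.
Y_S = C_S/C_{R0} = 3.028/4.62 = 0.655.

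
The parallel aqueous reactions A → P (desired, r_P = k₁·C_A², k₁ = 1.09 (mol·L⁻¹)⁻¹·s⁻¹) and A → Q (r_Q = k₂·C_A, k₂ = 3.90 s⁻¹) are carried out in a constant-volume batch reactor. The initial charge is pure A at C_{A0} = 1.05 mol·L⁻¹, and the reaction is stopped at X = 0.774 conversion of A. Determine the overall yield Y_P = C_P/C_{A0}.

C_A = C_{A0}(1−X) = 0.2373 mol·L⁻¹.
Along a PFR/batch, dC_Q/dC_A = −r_Q/(r_P+r_Q) = −k₂/(k₂+k₁·C_A).
Integrating from C_{A0} to C_A: C_Q = (3.90/1.09)·ln[(3.90+1.09·1.05)/(3.90+1.09·0.237)] = 3.578·ln(5.045/4.159) = 0.6909 mol·L⁻¹.
Then C_P = (C_{A0}−C_A) − C_Q = 0.8127 − 0.6909 = 0.1218 mol·L⁻¹.
Y_P = C_P/C_{A0} = 0.1218/1.05 = 0.116.

0.116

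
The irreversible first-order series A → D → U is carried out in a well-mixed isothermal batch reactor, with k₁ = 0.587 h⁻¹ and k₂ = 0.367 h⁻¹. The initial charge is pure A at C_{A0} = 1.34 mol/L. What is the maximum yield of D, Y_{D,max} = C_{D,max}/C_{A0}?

Evaluating C_D at t_opt = ln(k₂/k₁)/(k₂−k₁) gives C_{D,max}/C_{A0} = (k₁/k₂)^[k₂/(k₂−k₁)].
= (0.587/0.367)^(0.367/(0.367−0.587)) = (1.599)^(-1.668) = 0.4568.

0.457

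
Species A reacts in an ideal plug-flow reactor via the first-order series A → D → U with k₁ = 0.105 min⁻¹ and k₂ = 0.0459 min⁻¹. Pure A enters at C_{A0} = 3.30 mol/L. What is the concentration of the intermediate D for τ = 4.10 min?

1.05 mol/L

The intermediate concentration in a first-order A→B→C sequence is C_D = k₁C_{A0}(e^(−k₁τ) − e^(−k₂τ))/(k₂−k₁).
e^(−k₁τ) = e^(−0.105×4.10) = e^(−0.4305) = 0.6502; e^(−k₂τ) = e^(−0.1882) = 0.8285.
C_D = 0.105×3.30/(0.0459−0.105) × (0.6502−0.8285) = (-5.863)×(-0.1783) = 1.045 mol/L.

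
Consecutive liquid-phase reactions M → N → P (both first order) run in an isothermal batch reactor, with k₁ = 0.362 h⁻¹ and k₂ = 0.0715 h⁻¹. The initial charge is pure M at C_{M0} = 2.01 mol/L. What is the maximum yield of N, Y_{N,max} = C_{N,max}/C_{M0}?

Evaluating C_N at t_opt = ln(k₂/k₁)/(k₂−k₁) gives C_{N,max}/C_{M0} = (k₁/k₂)^[k₂/(k₂−k₁)].
= (0.362/0.0715)^(0.0715/(0.0715−0.362)) = (5.063)^(-0.2461) = 0.6709.

0.671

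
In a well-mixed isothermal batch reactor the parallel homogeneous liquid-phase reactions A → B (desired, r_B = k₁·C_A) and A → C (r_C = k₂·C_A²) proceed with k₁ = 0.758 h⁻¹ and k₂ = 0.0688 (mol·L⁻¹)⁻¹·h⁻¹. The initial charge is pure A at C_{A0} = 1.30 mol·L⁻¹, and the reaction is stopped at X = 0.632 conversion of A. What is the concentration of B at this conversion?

C_A = C_{A0}(1−X) = 0.4784 mol·L⁻¹.
Along a PFR/batch, dC_B/dC_A = −r_B/(r_B+r_C) = −k₁/(k₁+k₂·C_A).
Integrating from C_{A0} to C_A: C_B = (0.758/0.0688)·ln[(0.758+0.0688·1.30)/(0.758+0.0688·0.478)] = 11.02·ln(0.8474/0.7909) = 0.7605 mol·L⁻¹.

0.761 mol·L⁻¹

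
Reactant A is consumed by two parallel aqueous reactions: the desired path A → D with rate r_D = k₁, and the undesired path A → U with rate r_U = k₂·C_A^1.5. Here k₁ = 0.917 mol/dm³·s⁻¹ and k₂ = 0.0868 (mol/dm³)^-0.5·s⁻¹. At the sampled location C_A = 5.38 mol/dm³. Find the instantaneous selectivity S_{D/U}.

0.847

S_{D/U} = r_D/r_U = (k₁)/(k₂·C_A^1.5) = (k₁/k₂)·C_A^-1.5.
= (0.917) / (0.0868×5.380^1.5) = 0.9170/1.083 = 0.847.
The undesired path is higher order in A, so low C_A (CSTR or dilute feed) favours D.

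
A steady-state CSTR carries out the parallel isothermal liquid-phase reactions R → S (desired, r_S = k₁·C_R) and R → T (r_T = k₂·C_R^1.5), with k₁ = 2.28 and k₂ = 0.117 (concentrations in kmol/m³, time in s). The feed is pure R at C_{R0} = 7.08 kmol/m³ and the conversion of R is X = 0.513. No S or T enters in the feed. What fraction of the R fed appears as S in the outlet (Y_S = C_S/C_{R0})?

0.468

Exit C_R = C_{R0}(1−X) = 7.08×0.487 = 3.448 kmol/m³.
A CSTR operates uniformly at the exit composition, giving r_S = 7.861 and r_T = 0.7491 (each k·C_R^n at C_R = 3.448).
Fraction of consumed R going to S: r_S/(r_S+r_T) = 0.9130.
C_S = 0.9130·C_{R0}·X = 0.9130×7.08×0.513 = 3.32 kmol/m³; Y_S = C_S/C_{R0} = 0.468.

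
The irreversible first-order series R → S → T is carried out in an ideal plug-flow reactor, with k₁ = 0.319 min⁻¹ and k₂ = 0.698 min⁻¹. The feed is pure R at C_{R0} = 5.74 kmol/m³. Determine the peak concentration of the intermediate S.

For a first-order series the maximum intermediate yield is C_{S,max}/C_{R0} = (k₁/k₂)^[k₂/(k₂−k₁)].
= (0.319/0.698)^(0.698/(0.698−0.319)) = (0.4570)^(1.842) = 0.2364.
C_{S,max} = 0.2364×5.74 = 1.36 kmol/m³.

1.36 kmol/m³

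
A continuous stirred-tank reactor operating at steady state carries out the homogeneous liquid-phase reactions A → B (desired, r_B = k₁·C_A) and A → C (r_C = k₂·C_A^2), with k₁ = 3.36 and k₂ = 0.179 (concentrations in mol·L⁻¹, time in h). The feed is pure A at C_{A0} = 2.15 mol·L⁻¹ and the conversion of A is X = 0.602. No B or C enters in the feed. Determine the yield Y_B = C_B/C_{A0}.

Exit C_A = C_{A0}(1−X) = 2.15×0.398 = 0.8557 mol·L⁻¹.
Rates in a CSTR are evaluated at the outlet concentration: r_B = 3.36×0.8557 = 2.875, r_C = 0.179×0.8557^2 = 0.1311.
Fraction of consumed A going to B: r_B/(r_B+r_C) = 0.9564.
C_B = 0.9564·C_{A0}·X = 0.9564×2.15×0.602 = 1.24 mol·L⁻¹; Y_B = C_B/C_{A0} = 0.576.

0.576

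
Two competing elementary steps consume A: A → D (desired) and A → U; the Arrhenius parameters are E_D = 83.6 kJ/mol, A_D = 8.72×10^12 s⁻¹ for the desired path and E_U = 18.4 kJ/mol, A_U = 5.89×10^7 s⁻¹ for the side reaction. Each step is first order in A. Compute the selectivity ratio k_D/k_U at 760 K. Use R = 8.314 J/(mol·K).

4.89

With equal orders, S_{D/U} = k_D/k_U = (A_D/A_U)·exp[(E_U−E_D)/(RT)].
(E_U−E_D)/(RT) = (18.4−83.6)×10³/(8.314×760) = -65200/6319 = -10.32.
k_D/k_U = (8.72×10^12/5.89×10^7)·exp(-10.32) = 1.480×10^5 × 3.301×10^-5 = 4.89.
Since E_D > E_U, raising the temperature improves selectivity toward D.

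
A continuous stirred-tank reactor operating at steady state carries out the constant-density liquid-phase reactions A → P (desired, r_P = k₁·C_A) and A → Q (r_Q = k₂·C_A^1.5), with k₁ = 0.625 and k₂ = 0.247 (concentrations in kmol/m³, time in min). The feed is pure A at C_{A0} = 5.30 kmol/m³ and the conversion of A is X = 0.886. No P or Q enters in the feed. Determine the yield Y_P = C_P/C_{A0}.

0.678

Exit C_A = C_{A0}(1−X) = 5.30×0.114 = 0.6042 kmol/m³.
In a CSTR the entire volume is at exit conditions, so r_P = 0.625×0.6042 = 0.3776 and r_Q = 0.247×0.6042^1.5 = 0.1160.
Fraction of consumed A going to P: r_P/(r_P+r_Q) = 0.7650.
C_P = 0.7650·C_{A0}·X = 0.7650×5.30×0.886 = 3.59 kmol/m³; Y_P = C_P/C_{A0} = 0.678.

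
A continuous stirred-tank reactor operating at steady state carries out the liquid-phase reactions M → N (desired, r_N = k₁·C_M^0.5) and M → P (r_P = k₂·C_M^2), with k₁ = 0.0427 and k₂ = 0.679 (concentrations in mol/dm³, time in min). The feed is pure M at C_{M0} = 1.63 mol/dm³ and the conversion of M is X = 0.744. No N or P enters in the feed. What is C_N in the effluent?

0.229 mol/dm³

Exit C_M = C_{M0}(1−X) = 1.63×0.256 = 0.4173 mol/dm³.
In a CSTR the entire volume is at exit conditions, so r_N = 0.0427×0.4173^0.5 = 0.02758 and r_P = 0.679×0.4173^2 = 0.1182.
Fraction of consumed M going to N: r_N/(r_N+r_P) = 0.1892.
C_N = 0.1892·C_{M0}·X = 0.1892×1.63×0.744 = 0.229 mol/dm³.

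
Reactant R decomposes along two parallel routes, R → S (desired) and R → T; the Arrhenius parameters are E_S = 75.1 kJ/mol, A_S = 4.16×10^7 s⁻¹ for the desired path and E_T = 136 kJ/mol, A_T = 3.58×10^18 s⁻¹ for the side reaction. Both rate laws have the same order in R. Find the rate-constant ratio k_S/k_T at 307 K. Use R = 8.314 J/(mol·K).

0.268

k_S/k_T = (A_S/A_T)·exp[−(E_S−E_T)/(RT)] = (A_S/A_T)·exp[(E_T−E_S)/(RT)].
(E_T−E_S)/(RT) = (136−75.1)×10³/(8.314×307) = 60900/2552 = 23.86.
k_S/k_T = (4.16×10^7/3.58×10^18)·exp(23.86) = 1.162×10^-11 × 2.303×10^10 = 0.268.
Since E_S < E_T, lowering the temperature improves selectivity toward S.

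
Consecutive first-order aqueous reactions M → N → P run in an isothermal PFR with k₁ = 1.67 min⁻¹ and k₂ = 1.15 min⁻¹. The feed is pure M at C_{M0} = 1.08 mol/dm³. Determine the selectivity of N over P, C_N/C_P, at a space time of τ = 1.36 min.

The intermediate concentration in a first-order A→B→C sequence is C_N = k₁C_{M0}(e^(−k₁τ) − e^(−k₂τ))/(k₂−k₁).
e^(−k₁τ) = e^(−1.67×1.36) = e^(−2.271) = 0.1032; e^(−k₂τ) = e^(−1.564) = 0.2093.
C_N = 1.67×1.08/(1.15−1.67) × (0.1032−0.2093) = (-3.468)×(-0.1061) = 0.3680 mol/dm³.
C_M = C_{M0}e^(−k₁τ) = 0.1114 mol/dm³, so C_P = C_{M0}−C_M−C_N = 0.6005 mol/dm³; C_N/C_P = 0.613.

0.613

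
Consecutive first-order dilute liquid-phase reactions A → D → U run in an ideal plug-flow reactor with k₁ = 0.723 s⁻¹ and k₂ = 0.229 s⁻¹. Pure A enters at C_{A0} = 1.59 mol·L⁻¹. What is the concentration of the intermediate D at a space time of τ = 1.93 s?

0.919 mol·L⁻¹

The intermediate concentration in a first-order A→B→C sequence is C_D = k₁C_{A0}(e^(−k₁τ) − e^(−k₂τ))/(k₂−k₁).
e^(−k₁τ) = e^(−0.723×1.93) = e^(−1.395) = 0.2477; e^(−k₂τ) = e^(−0.4420) = 0.6428.
C_D = 0.723×1.59/(0.229−0.723) × (0.2477−0.6428) = (-2.327)×(-0.3950) = 0.9193 mol·L⁻¹.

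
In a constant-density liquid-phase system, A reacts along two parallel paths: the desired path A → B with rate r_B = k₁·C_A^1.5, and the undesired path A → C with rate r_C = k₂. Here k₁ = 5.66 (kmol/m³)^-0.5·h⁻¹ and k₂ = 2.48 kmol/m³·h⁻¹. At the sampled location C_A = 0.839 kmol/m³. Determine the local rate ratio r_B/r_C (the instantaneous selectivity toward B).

S_{B/C} = r_B/r_C = (k₁·C_A^1.5)/(k₂) = (k₁/k₂)·C_A^1.5.
= (5.66×0.8390^1.5) / (2.48) = 4.350/2.480 = 1.75.

1.75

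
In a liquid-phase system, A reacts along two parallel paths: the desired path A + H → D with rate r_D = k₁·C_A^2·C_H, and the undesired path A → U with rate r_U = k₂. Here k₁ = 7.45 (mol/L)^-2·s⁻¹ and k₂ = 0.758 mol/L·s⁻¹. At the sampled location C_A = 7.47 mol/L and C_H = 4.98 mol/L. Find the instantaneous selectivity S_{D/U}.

2731

S_{D/U} = r_D/r_U = (k₁·C_A^2·C_H)/(k₂) = (k₁/k₂)·C_A^2·C_H.
= (7.45×7.470^2×4.980) / (0.758) = 2070/0.7580 = 2731.
Since the desired path is higher order in A, keeping C_A high (PFR or concentrated feed) favours D.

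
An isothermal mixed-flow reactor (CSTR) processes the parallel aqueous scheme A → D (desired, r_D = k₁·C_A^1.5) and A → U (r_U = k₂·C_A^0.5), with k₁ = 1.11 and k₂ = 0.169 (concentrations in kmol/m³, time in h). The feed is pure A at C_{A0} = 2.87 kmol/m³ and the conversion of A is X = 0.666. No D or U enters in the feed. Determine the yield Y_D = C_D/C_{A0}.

Exit C_A = C_{A0}(1−X) = 2.87×0.334 = 0.9586 kmol/m³.
A CSTR operates uniformly at the exit composition, giving r_D = 1.042 and r_U = 0.1655 (each k·C_A^n at C_A = 0.9586).
Fraction of consumed A going to D: r_D/(r_D+r_U) = 0.8629.
C_D = 0.8629·C_{A0}·X = 0.8629×2.87×0.666 = 1.65 kmol/m³; Y_D = C_D/C_{A0} = 0.575.

0.575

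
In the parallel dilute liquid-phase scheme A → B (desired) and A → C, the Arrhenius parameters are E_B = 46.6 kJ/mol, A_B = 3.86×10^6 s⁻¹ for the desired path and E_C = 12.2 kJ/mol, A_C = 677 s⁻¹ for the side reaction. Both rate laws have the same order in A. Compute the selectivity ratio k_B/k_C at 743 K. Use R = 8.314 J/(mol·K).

With equal orders, S_{B/C} = k_B/k_C = (A_B/A_C)·exp[(E_C−E_B)/(RT)].
(E_C−E_B)/(RT) = (12.2−46.6)×10³/(8.314×743) = -34400/6177 = -5.569.
k_B/k_C = (3.86×10^6/677)·exp(-5.569) = 5702 × 0.003815 = 21.8.
Since E_B > E_C, raising the temperature improves selectivity toward B.

21.8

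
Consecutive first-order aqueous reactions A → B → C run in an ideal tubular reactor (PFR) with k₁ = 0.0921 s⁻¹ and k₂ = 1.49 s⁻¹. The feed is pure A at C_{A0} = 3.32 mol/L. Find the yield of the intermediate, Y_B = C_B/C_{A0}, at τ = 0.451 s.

Solving the coupled first-order balances gives C_B(τ) = [k₁/(k₂−k₁)]·C_{A0}·(e^(−k₁τ) − e^(−k₂τ)).
e^(−k₁τ) = e^(−0.0921×0.451) = e^(−0.04154) = 0.9593; e^(−k₂τ) = e^(−0.6720) = 0.5107.
C_B = 0.0921×3.32/(1.49−0.0921) × (0.9593−0.5107) = 0.2187×0.4486 = 0.09813 mol/L.
Y_B = C_B/C_{A0} = 0.09813/3.32 = 0.0296.

0.0296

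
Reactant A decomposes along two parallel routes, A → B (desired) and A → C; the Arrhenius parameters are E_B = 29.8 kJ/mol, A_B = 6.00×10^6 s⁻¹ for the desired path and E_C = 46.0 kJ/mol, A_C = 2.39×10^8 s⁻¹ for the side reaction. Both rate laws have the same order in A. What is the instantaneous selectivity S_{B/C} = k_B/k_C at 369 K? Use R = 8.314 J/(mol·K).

4.93

With equal orders, S_{B/C} = k_B/k_C = (A_B/A_C)·exp[(E_C−E_B)/(RT)].
(E_C−E_B)/(RT) = (46.0−29.8)×10³/(8.314×369) = 16200/3068 = 5.281.
k_B/k_C = (6.00×10^6/2.39×10^8)·exp(5.281) = 0.02510 × 196.5 = 4.93.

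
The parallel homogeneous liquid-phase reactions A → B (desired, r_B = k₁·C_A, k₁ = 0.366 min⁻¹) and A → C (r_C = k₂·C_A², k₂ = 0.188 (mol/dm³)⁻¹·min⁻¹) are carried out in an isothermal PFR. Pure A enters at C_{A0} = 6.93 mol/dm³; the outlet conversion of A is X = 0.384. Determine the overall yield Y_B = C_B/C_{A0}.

C_A = C_{A0}(1−X) = 4.269 mol/dm³.
Along a PFR/batch, dC_B/dC_A = −r_B/(r_B+r_C) = −k₁/(k₁+k₂·C_A).
Integrating from C_{A0} to C_A: C_B = (0.366/0.188)·ln[(0.366+0.188·6.93)/(0.366+0.188·4.27)] = 1.947·ln(1.669/1.169) = 0.6938 mol/dm³.
Y_B = C_B/C_{A0} = 0.6938/6.93 = 0.100.

0.100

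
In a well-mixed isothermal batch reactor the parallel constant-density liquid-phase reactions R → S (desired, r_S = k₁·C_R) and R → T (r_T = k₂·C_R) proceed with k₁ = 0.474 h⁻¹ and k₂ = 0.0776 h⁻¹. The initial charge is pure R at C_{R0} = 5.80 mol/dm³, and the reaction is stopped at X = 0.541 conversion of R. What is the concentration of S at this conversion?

C_R = C_{R0}(1−X) = 2.662 mol/dm³.
Both paths are first order in R, so the instantaneous fraction to S is constant: dC_S/d(−C_R) = k₁/(k₁+k₂) = 0.8593.
C_S = 0.8593·(C_{R0}−C_R) = 0.8593×3.138 = 2.70 mol/dm³.

2.70 mol/dm³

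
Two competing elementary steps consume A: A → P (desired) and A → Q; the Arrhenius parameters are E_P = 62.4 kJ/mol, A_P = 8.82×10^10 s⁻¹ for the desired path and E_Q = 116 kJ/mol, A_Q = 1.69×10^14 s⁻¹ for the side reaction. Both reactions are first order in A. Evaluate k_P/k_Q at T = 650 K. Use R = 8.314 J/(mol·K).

With equal orders, S_{P/Q} = k_P/k_Q = (A_P/A_Q)·exp[(E_Q−E_P)/(RT)].
(E_Q−E_P)/(RT) = (116−62.4)×10³/(8.314×650) = 53600/5404 = 9.918.
k_P/k_Q = (8.82×10^10/1.69×10^14)·exp(9.918) = 5.219×10^-4 × 20300 = 10.6.
Since E_P < E_Q, lowering the temperature improves selectivity toward P.

10.6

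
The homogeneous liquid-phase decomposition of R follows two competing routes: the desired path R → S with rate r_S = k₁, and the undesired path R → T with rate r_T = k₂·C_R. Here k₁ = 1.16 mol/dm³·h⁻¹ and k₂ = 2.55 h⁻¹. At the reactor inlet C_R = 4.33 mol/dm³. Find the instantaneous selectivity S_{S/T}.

S_{S/T} = r_S/r_T = (k₁)/(k₂·C_R) = (k₁/k₂)·C_R⁻¹.
= (1.16) / (2.55×4.330) = 1.160/11.04 = 0.105.

0.105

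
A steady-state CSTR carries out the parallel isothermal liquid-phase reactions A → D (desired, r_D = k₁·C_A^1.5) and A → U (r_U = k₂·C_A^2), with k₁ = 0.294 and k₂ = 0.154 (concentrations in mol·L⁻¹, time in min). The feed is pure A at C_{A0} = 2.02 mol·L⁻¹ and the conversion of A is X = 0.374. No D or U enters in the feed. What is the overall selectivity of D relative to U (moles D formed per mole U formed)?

1.70

Exit C_A = C_{A0}(1−X) = 2.02×0.626 = 1.265 mol·L⁻¹.
In a CSTR the entire volume is at exit conditions, so r_D = 0.294×1.265^1.5 = 0.4181 and r_U = 0.154×1.265^2 = 0.2462.
Overall selectivity = C_D/C_U = r_Dτ/(r_Uτ) = r_D/r_U = 1.70.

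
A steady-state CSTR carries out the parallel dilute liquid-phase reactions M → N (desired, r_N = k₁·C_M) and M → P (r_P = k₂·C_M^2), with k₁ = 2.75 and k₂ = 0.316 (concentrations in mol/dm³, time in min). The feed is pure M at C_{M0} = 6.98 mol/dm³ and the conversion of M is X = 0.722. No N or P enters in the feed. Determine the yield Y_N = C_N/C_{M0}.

Exit C_M = C_{M0}(1−X) = 6.98×0.278 = 1.940 mol/dm³.
A CSTR operates uniformly at the exit composition, giving r_N = 5.336 and r_P = 1.190 (each k·C_M^n at C_M = 1.940).
Fraction of consumed M going to N: r_N/(r_N+r_P) = 0.8177.
C_N = 0.8177·C_{M0}·X = 0.8177×6.98×0.722 = 4.12 mol/dm³; Y_N = C_N/C_{M0} = 0.590.

0.590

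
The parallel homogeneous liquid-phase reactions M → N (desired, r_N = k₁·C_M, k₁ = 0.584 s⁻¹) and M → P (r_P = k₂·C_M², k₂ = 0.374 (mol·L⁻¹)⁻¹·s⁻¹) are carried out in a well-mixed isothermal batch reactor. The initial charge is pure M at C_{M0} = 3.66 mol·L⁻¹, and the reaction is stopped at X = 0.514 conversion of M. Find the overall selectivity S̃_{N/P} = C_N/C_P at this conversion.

C_M = C_{M0}(1−X) = 1.779 mol·L⁻¹.
Along a PFR/batch, dC_N/dC_M = −r_N/(r_N+r_P) = −k₁/(k₁+k₂·C_M).
Integrating from C_{M0} to C_M: C_N = (0.584/0.374)·ln[(0.584+0.374·3.66)/(0.584+0.374·1.78)] = 1.561·ln(1.953/1.249) = 0.6976 mol·L⁻¹.
C_P = (C_{M0}−C_M)−C_N = 1.184 mol·L⁻¹; S̃_{N/P} = 0.6976/1.184 = 0.589.

0.589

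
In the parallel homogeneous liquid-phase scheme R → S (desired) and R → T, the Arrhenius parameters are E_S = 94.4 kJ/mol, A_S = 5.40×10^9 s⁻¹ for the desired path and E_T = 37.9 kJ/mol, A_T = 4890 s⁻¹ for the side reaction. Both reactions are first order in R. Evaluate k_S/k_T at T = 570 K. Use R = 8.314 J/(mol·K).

7.33

With equal orders, S_{S/T} = k_S/k_T = (A_S/A_T)·exp[(E_T−E_S)/(RT)].
(E_T−E_S)/(RT) = (37.9−94.4)×10³/(8.314×570) = -56500/4739 = -11.92.
k_S/k_T = (5.40×10^9/4890)·exp(-11.92) = 1.104×10^6 × 6.640×10^-6 = 7.33.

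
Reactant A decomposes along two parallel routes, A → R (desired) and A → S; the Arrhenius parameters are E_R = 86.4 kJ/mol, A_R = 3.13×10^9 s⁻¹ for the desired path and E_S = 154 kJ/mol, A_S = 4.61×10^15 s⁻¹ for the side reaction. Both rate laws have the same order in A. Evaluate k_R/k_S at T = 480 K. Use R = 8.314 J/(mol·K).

15.4

With equal orders, S_{R/S} = k_R/k_S = (A_R/A_S)·exp[(E_S−E_R)/(RT)].
(E_S−E_R)/(RT) = (154−86.4)×10³/(8.314×480) = 67600/3991 = 16.94.
k_R/k_S = (3.13×10^9/4.61×10^15)·exp(16.94) = 6.790×10^-7 × 2.273×10^7 = 15.4.
Since E_R < E_S, lowering the temperature improves selectivity toward R.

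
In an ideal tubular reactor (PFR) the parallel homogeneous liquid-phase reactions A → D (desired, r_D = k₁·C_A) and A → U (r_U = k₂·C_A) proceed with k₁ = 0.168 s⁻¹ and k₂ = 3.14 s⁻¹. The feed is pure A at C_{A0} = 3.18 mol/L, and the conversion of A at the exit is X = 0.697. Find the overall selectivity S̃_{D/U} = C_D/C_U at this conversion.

0.0535

C_A = C_{A0}(1−X) = 0.9635 mol/L.
Both paths are first order in A, so the instantaneous fraction to D is constant: dC_D/d(−C_A) = k₁/(k₁+k₂) = 0.05079.
C_D = 0.05079·(C_{A0}−C_A) = 0.05079×2.216 = 0.113 mol/L.
C_U = (C_{A0}−C_A)−C_D = 2.104 mol/L; S̃_{D/U} = 0.1126/2.104 = 0.0535.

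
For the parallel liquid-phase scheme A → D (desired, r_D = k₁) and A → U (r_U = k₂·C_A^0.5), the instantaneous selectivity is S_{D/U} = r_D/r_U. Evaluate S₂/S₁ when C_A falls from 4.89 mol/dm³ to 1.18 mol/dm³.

2.04

S_{D/U} = (k₁/k₂)·C_A^-0.5, so S₂/S₁ = (C_{A,2}/C_{A,1})^-0.5.
= (1.18/4.89)^(-0.5) = (0.2413)^(-0.5) = 2.04.
Selectivity toward D rises as C_A falls — low-concentration operation is favoured.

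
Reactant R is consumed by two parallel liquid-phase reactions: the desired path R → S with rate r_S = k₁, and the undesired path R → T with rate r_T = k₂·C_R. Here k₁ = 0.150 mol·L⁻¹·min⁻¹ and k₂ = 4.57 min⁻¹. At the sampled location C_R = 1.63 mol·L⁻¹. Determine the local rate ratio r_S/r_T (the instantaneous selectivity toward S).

S_{S/T} = r_S/r_T = (k₁)/(k₂·C_R) = (k₁/k₂)·C_R⁻¹.
= (0.150) / (4.57×1.630) = 0.1500/7.449 = 0.0201.

0.0201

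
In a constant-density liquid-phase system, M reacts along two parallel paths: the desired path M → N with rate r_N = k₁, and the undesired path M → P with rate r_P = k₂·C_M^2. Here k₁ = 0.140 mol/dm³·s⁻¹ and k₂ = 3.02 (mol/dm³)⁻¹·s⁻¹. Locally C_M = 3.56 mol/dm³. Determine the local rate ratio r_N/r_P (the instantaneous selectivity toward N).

S_{N/P} = r_N/r_P = (k₁)/(k₂·C_M^2) = (k₁/k₂)·C_M^-2.
= (0.140) / (3.02×3.560^2) = 0.1400/38.27 = 0.00366.

0.00366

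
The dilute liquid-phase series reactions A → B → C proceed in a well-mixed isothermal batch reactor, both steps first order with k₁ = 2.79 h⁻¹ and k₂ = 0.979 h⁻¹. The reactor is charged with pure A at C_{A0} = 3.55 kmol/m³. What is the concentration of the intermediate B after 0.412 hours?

The intermediate concentration in a first-order A→B→C sequence is C_B = k₁C_{A0}(e^(−k₁t) − e^(−k₂t))/(k₂−k₁).
e^(−k₁t) = e^(−2.79×0.412) = e^(−1.149) = 0.3168; e^(−k₂t) = e^(−0.4033) = 0.6681.
C_B = 2.79×3.55/(0.979−2.79) × (0.3168−0.6681) = (-5.469)×(-0.3513) = 1.921 kmol/m³.

1.92 kmol/m³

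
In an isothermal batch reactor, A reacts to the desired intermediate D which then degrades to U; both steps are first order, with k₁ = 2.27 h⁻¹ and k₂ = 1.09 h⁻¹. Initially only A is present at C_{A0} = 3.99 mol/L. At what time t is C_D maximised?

For first-order series the maximum of C_D occurs at t_opt = ln(k₂/k₁)/(k₂−k₁).
= ln(1.09/2.27)/(1.09−2.27) = ln(0.4802)/-1.180 = -0.7336/-1.180 = 0.622 h.

0.622 h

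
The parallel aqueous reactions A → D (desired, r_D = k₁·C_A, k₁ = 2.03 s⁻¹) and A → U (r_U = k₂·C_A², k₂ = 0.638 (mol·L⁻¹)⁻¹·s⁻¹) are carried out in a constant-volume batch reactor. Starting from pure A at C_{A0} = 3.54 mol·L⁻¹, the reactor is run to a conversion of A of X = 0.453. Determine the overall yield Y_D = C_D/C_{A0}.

C_A = C_{A0}(1−X) = 1.936 mol·L⁻¹.
Along a PFR/batch, dC_D/dC_A = −r_D/(r_D+r_U) = −k₁/(k₁+k₂·C_A).
Integrating from C_{A0} to C_A: C_D = (2.03/0.638)·ln[(2.03+0.638·3.54)/(2.03+0.638·1.94)] = 3.182·ln(4.289/3.265) = 0.8672 mol·L⁻¹.
Y_D = C_D/C_{A0} = 0.8672/3.54 = 0.245.

0.245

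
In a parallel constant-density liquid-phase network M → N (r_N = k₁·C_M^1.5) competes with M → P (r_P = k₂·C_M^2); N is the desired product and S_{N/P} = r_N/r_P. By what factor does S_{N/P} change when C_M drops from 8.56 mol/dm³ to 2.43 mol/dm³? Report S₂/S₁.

S_{N/P} = (k₁/k₂)·C_M^-0.5, so S₂/S₁ = (C_{M,2}/C_{M,1})^-0.5.
= (2.43/8.56)^(-0.5) = (0.2839)^(-0.5) = 1.88.
Selectivity toward N rises as C_M falls — low-concentration operation is favoured.

1.88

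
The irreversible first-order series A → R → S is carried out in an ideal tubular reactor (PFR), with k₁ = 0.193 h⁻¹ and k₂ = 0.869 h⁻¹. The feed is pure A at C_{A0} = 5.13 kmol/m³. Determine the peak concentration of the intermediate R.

0.741 kmol/m³

For a first-order series the maximum intermediate yield is C_{R,max}/C_{A0} = (k₁/k₂)^[k₂/(k₂−k₁)].
= (0.193/0.869)^(0.869/(0.869−0.193)) = (0.2221)^(1.286) = 0.1445.
C_{R,max} = 0.1445×5.13 = 0.741 kmol/m³.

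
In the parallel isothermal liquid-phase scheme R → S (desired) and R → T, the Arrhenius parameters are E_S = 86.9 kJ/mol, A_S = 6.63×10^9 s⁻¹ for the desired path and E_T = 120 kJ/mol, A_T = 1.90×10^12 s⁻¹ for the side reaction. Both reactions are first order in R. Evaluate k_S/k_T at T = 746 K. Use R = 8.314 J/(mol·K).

0.725

k_S/k_T = (A_S/A_T)·exp[−(E_S−E_T)/(RT)] = (A_S/A_T)·exp[(E_T−E_S)/(RT)].
(E_T−E_S)/(RT) = (120−86.9)×10³/(8.314×746) = 33100/6202 = 5.337.
k_S/k_T = (6.63×10^9/1.90×10^12)·exp(5.337) = 0.003489 × 207.8 = 0.725.
Since E_S < E_T, lowering the temperature improves selectivity toward S.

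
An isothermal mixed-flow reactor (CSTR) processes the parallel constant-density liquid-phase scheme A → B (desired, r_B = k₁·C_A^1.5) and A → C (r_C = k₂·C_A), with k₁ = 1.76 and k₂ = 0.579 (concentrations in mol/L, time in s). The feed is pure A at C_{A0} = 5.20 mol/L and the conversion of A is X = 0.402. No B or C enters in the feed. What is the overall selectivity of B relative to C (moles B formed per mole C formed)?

Exit C_A = C_{A0}(1−X) = 5.20×0.598 = 3.110 mol/L.
A CSTR operates uniformly at the exit composition, giving r_B = 9.651 and r_C = 1.800 (each k·C_A^n at C_A = 3.110).
Overall selectivity = C_B/C_C = r_Bτ/(r_Cτ) = r_B/r_C = 5.36.

5.36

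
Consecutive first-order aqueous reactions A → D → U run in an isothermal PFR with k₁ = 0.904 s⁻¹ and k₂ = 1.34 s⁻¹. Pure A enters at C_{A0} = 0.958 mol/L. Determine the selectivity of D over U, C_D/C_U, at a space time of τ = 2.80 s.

0.145

The intermediate concentration in a first-order A→B→C sequence is C_D = k₁C_{A0}(e^(−k₁τ) − e^(−k₂τ))/(k₂−k₁).
e^(−k₁τ) = e^(−0.904×2.80) = e^(−2.531) = 0.07956; e^(−k₂τ) = e^(−3.752) = 0.02347.
C_D = 0.904×0.958/(1.34−0.904) × (0.07956−0.02347) = 1.986×0.05609 = 0.1114 mol/L.
C_A = C_{A0}e^(−k₁τ) = 0.07622 mol/L, so C_U = C_{A0}−C_A−C_D = 0.7704 mol/L; C_D/C_U = 0.145.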